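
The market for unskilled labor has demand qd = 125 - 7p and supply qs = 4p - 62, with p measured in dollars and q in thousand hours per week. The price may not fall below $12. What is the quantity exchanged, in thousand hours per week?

Equilibrium: 125 - 7p = 4p - 62, so 187 = 11p and p* = 17, q* = 6.
Since 12 is below p* = 17, the floor does not bind and the free-market outcome prevails.

6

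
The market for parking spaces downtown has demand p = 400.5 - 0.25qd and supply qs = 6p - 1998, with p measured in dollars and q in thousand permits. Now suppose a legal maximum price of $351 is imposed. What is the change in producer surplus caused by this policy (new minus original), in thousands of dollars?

-1215

Rearranging demand gives qd = 1602 - 4p. Without the control the market clears where 1602 - 4p = 6p - 1998, i.e. p* = 360 and q* = 162.
Since 351 < 360, the ceiling is binding.
At p = 351: qd = 1602 - 4·351 = 198 and qs = 6·351 - 1998 = 108.
Producer surplus without the control is ½ · (360 - 333) · 162 = 2187.
With the ceiling, producers sell 108 units at 351, so PS = ½ · (351 - 333) · 108 = 972.
Change in producer surplus = 972 - 2187 = -1215.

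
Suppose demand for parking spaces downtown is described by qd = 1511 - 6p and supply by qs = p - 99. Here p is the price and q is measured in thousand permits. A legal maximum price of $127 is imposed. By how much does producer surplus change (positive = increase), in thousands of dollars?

Setting quantity demanded equal to quantity supplied, 1511 - 6p = p - 99, gives p* = 230 and q* = 131.
Because the ceiling (127) lies below the market-clearing price, it is binding.
At p = 127: qd = 1511 - 6·127 = 749 and qs = 127 - 99 = 28.
Producer surplus without the control is ½ · (230 - 99) · 131 = 8580.5.
With the ceiling, producers sell 28 units at 127, so PS = ½ · (127 - 99) · 28 = 392.
Change in producer surplus = 392 - 8580.5 = -8188.5.

-8188.5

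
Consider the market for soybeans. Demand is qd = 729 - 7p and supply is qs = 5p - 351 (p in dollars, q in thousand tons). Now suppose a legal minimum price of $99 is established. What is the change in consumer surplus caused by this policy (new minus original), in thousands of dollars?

Without the control the market clears where 729 - 7p = 5p - 351, i.e. p* = 90 and q* = 99.
Because the floor (99) lies above the market-clearing price, it is binding.
At p = 99: qd = 729 - 7·99 = 36 and qs = 5·99 - 351 = 144.
Consumer surplus without the control is ½ · (729/7 - 90) · 99 = 9801/14.
With the floor, consumers buy 36 units at 99, so CS = ½ · (729/7 - 99) · 36 = 648/7.
Change in consumer surplus = 648/7 - 9801/14 = -607.5.

-607.5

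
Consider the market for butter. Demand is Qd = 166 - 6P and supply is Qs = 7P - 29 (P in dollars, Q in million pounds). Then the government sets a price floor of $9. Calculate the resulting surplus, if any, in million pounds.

0

Without the control the market clears where 166 - 6P = 7P - 29, i.e. P* = 15 and Q* = 76.
The floor of 9 is below the equilibrium price 15, so it is not binding; the market clears at P* = 15, Q* = 76.
Since the control does not bind, there is no surplus.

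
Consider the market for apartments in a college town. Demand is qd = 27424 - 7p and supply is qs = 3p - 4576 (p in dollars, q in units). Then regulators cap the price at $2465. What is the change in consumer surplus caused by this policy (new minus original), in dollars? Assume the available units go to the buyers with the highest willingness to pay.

1724677.5

Without the control the market clears where 27424 - 7p = 3p - 4576, i.e. p* = 3200 and q* = 5024.
Because the ceiling (2465) lies below the market-clearing price, it is binding.
At p = 2465: qd = 27424 - 7·2465 = 10169 and qs = 3·2465 - 4576 = 2819.
Consumer surplus without the control is ½ · (27424/7 - 3200) · 5024 = 12620288/7.
With the ceiling, 2819 units are sold at 2465 (assume they go to the highest-value buyers). The demand price at q = 2819 is 3515, so CS = ½ · [(27424/7 - 2465) + (3515 - 2465)] · 2819 = 49386061/14.
Change in consumer surplus = 49386061/14 - 12620288/7 = 1724677.5.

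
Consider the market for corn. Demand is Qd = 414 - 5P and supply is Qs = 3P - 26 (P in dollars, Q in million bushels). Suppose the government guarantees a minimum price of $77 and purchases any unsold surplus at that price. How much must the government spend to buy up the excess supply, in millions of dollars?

Without the control the market clears where 414 - 5P = 3P - 26, i.e. P* = 55 and Q* = 139.
The floor of 77 is above the equilibrium price 55, so it binds.
At P = 77: Qd = 414 - 5·77 = 29 and Qs = 3·77 - 26 = 205.
Surplus = Qs - Qd = 176.
Government expenditure = surplus × support price = 176 × 77 = 13552.

13552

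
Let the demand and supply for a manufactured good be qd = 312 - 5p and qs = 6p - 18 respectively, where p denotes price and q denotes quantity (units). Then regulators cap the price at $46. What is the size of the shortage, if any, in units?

0

Without the control the market clears where 312 - 5p = 6p - 18, i.e. p* = 30 and q* = 162.
Since 46 is above p* = 30, the ceiling does not bind and the free-market outcome prevails.
Since the control does not bind, there is no shortage.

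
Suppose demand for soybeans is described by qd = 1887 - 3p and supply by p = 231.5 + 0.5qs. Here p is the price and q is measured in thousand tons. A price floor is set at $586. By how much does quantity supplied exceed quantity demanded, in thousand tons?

580

Rearranging supply gives qs = 2p - 463. Setting quantity demanded equal to quantity supplied, 1887 - 3p = 2p - 463, gives p* = 470 and q* = 477.
Since 586 > 470, the floor is binding.
At p = 586: qd = 1887 - 3·586 = 129 and qs = 2·586 - 463 = 709.
Surplus = qs - qd = 709 - 129 = 580.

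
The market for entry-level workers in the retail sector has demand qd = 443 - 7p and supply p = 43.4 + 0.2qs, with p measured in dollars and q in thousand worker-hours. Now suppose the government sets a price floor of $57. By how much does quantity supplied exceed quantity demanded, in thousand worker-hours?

24

Rearranging supply gives qs = 5p - 217. Setting quantity demanded equal to quantity supplied, 443 - 7p = 5p - 217, gives p* = 55 and q* = 58.
Because the floor (57) lies above the market-clearing price, it is binding.
At p = 57: qd = 443 - 7·57 = 44 and qs = 5·57 - 217 = 68.
Surplus = qs - qd = 68 - 44 = 24.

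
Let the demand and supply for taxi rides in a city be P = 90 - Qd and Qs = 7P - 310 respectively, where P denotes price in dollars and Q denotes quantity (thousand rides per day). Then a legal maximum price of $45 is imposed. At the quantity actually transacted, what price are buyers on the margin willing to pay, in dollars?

85

Rearranging demand gives Qd = 90 - P. In a free market, 90 - P = 7P - 310 gives the equilibrium P* = 50, Q* = 40.
The ceiling of 45 is below the equilibrium price 50, so it binds.
At P = 45: Qd = 90 - 45 = 45 and Qs = 7·45 - 310 = 5.
Only 5 units reach the market. On the demand curve, the marginal buyer's willingness to pay at Q = 5 is (90 - 5) = 85.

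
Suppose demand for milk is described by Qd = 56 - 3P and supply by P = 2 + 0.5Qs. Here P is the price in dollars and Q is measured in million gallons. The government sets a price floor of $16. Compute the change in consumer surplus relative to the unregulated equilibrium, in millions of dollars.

-56

Rearranging supply gives Qs = 2P - 4. Equilibrium: 56 - 3P = 2P - 4, so 60 = 5P and P* = 12, Q* = 20.
The floor of 16 is above the equilibrium price 12, so it binds.
At P = 16: Qd = 56 - 3·16 = 8 and Qs = 2·16 - 4 = 28.
Consumer surplus without the control is ½ · (56/3 - 12) · 20 = 200/3.
With the floor, consumers buy 8 units at 16, so CS = ½ · (56/3 - 16) · 8 = 32/3.
Change in consumer surplus = 32/3 - 200/3 = -56.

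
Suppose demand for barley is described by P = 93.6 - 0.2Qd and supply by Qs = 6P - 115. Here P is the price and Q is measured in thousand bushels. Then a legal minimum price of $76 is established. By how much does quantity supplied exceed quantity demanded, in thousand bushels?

253

Rearranging demand gives Qd = 468 - 5P. Without the control the market clears where 468 - 5P = 6P - 115, i.e. P* = 53 and Q* = 203.
The floor of 76 is above the equilibrium price 53, so it binds.
At P = 76: Qd = 468 - 5·76 = 88 and Qs = 6·76 - 115 = 341.
Surplus = Qs - Qd = 341 - 88 = 253.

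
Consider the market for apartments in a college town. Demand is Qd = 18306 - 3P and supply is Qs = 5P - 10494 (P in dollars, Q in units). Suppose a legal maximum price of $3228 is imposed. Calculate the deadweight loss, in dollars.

Setting quantity demanded equal to quantity supplied, 18306 - 3P = 5P - 10494, gives P* = 3600 and Q* = 7506.
Because the ceiling (3228) lies below the market-clearing price, it is binding.
At P = 3228: Qd = 18306 - 3·3228 = 8622 and Qs = 5·3228 - 10494 = 5646.
Quantity traded falls to 5646. At Q = 5646 the demand price is (18306 - 5646)/3 = 4220 and the supply price is (10494 + 5646)/5 = 3228.
Deadweight loss = ½ · (4220 - 3228) · (7506 - 5646) = ½ · 992 · 1860 = 922560.

922560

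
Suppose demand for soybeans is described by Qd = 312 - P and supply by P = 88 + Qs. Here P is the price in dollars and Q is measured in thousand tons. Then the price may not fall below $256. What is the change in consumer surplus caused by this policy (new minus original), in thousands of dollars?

Rearranging supply gives Qs = P - 88. Equilibrium: 312 - P = P - 88, so 400 = 2P and P* = 200, Q* = 112.
The floor of 256 is above the equilibrium price 200, so it binds.
At P = 256: Qd = 312 - 256 = 56 and Qs = 256 - 88 = 168.
Consumer surplus without the control is ½ · (312 - 200) · 112 = 6272.
With the floor, consumers buy 56 units at 256, so CS = ½ · (312 - 256) · 56 = 1568.
Change in consumer surplus = 1568 - 6272 = -4704.

-4704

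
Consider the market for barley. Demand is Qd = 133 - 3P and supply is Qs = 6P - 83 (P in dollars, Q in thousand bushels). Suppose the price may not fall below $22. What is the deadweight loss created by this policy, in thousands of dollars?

Without the control the market clears where 133 - 3P = 6P - 83, i.e. P* = 24 and Q* = 61.
The floor of 22 is below the equilibrium price 24, so it is not binding; the market clears at P* = 24, Q* = 61.
Since the control does not bind, no trades are prevented and deadweight loss is zero.

0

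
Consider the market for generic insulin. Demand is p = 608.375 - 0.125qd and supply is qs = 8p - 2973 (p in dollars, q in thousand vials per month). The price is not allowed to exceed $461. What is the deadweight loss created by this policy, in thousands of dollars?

6728

Rearranging demand gives qd = 4867 - 8p. Without the control the market clears where 4867 - 8p = 8p - 2973, i.e. p* = 490 and q* = 947.
The ceiling of 461 is below the equilibrium price 490, so it binds.
At p = 461: qd = 4867 - 8·461 = 1179 and qs = 8·461 - 2973 = 715.
Quantity traded falls to 715. At q = 715 the demand price is (4867 - 715)/8 = 519 and the supply price is (2973 + 715)/8 = 461.
Deadweight loss = ½ · (519 - 461) · (947 - 715) = ½ · 58 · 232 = 6728.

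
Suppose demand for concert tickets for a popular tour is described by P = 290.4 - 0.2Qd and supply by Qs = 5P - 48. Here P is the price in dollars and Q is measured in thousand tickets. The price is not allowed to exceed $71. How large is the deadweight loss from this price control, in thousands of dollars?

31205

Rearranging demand gives Qd = 1452 - 5P. In a free market, 1452 - 5P = 5P - 48 gives the equilibrium P* = 150, Q* = 702.
Because the ceiling (71) lies below the market-clearing price, it is binding.
At P = 71: Qd = 1452 - 5·71 = 1097 and Qs = 5·71 - 48 = 307.
Quantity traded falls to 307. At Q = 307 the demand price is (1452 - 307)/5 = 229 and the supply price is (48 + 307)/5 = 71.
Deadweight loss = ½ · (229 - 71) · (702 - 307) = ½ · 158 · 395 = 31205.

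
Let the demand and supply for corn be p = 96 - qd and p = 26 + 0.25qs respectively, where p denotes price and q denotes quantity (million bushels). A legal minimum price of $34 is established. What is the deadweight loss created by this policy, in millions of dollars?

0

Rearranging demand gives qd = 96 - p; rearranging supply gives qs = 4p - 104. In a free market, 96 - p = 4p - 104 gives the equilibrium p* = 40, q* = 56.
The floor of 34 is below the equilibrium price 40, so it is not binding; the market clears at p* = 40, q* = 56.
Since the control does not bind, no trades are prevented and deadweight loss is zero.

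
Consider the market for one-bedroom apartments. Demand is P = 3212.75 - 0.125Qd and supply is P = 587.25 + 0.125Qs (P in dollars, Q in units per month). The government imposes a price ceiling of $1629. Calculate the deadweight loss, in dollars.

587528

Rearranging demand gives Qd = 25702 - 8P; rearranging supply gives Qs = 8P - 4698. In a free market, 25702 - 8P = 8P - 4698 gives the equilibrium P* = 1900, Q* = 10502.
The ceiling of 1629 is below the equilibrium price 1900, so it binds.
At P = 1629: Qd = 25702 - 8·1629 = 12670 and Qs = 8·1629 - 4698 = 8334.
Quantity traded falls to 8334. At Q = 8334 the demand price is (25702 - 8334)/8 = 2171 and the supply price is (4698 + 8334)/8 = 1629.
Deadweight loss = ½ · (2171 - 1629) · (10502 - 8334) = ½ · 542 · 2168 = 587528.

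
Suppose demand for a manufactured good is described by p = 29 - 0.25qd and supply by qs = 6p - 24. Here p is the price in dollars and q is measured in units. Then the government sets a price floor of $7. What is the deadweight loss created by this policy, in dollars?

Rearranging demand gives qd = 116 - 4p. Without the control the market clears where 116 - 4p = 6p - 24, i.e. p* = 14 and q* = 60.
Since 7 is below p* = 14, the floor does not bind and the free-market outcome prevails.
Since the control does not bind, no trades are prevented and deadweight loss is zero.

0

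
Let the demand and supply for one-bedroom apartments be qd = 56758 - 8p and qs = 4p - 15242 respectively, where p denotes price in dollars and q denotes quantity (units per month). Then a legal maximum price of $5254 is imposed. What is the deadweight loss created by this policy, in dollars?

Without the control the market clears where 56758 - 8p = 4p - 15242, i.e. p* = 6000 and q* = 8758.
The ceiling of 5254 is below the equilibrium price 6000, so it binds.
At p = 5254: qd = 56758 - 8·5254 = 14726 and qs = 4·5254 - 15242 = 5774.
Quantity traded falls to 5774. At q = 5774 the demand price is (56758 - 5774)/8 = 6373 and the supply price is (15242 + 5774)/4 = 5254.
Deadweight loss = ½ · (6373 - 5254) · (8758 - 5774) = ½ · 1119 · 2984 = 1669548.

1669548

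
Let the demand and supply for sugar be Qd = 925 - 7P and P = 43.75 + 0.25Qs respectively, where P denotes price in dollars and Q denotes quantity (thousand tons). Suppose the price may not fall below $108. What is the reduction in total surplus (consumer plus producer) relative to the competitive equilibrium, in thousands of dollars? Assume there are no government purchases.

Rearranging supply gives Qs = 4P - 175. Setting quantity demanded equal to quantity supplied, 925 - 7P = 4P - 175, gives P* = 100 and Q* = 225.
Because the floor (108) lies above the market-clearing price, it is binding.
At P = 108: Qd = 925 - 7·108 = 169 and Qs = 4·108 - 175 = 257.
Quantity traded falls to 169. At Q = 169 the demand price is (925 - 169)/7 = 108 and the supply price is (175 + 169)/4 = 86.
Deadweight loss = ½ · (108 - 86) · (225 - 169) = ½ · 22 · 56 = 616.

616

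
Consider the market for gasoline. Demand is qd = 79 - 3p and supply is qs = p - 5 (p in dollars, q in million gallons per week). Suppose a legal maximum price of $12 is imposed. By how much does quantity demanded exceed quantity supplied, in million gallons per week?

36

Without the control the market clears where 79 - 3p = p - 5, i.e. p* = 21 and q* = 16.
Because the ceiling (12) lies below the market-clearing price, it is binding.
At p = 12: qd = 79 - 3·12 = 43 and qs = 12 - 5 = 7.
Shortage = qd - qs = 43 - 7 = 36.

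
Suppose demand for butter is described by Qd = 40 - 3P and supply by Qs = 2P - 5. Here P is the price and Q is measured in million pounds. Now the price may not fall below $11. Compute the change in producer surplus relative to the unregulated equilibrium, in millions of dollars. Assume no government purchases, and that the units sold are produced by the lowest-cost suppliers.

5

Without the control the market clears where 40 - 3P = 2P - 5, i.e. P* = 9 and Q* = 13.
The floor of 11 is above the equilibrium price 9, so it binds.
At P = 11: Qd = 40 - 3·11 = 7 and Qs = 2·11 - 5 = 17.
Producer surplus without the control is ½ · (9 - 2.5) · 13 = 42.25.
With the floor, 7 units are sold at 11. The supply price at Q = 7 is 6, so PS = ½ · [(11 - 2.5) + (11 - 6)] · 7 = 47.25.
Change in producer surplus = 47.25 - 42.25 = 5.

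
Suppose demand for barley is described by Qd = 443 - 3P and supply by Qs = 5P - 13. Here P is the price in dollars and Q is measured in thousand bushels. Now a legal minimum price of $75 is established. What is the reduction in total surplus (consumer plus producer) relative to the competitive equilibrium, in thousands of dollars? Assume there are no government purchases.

777.6

In a free market, 443 - 3P = 5P - 13 gives the equilibrium P* = 57, Q* = 272.
Because the floor (75) lies above the market-clearing price, it is binding.
At P = 75: Qd = 443 - 3·75 = 218 and Qs = 5·75 - 13 = 362.
Quantity traded falls to 218. At Q = 218 the demand price is (443 - 218)/3 = 75 and the supply price is (13 + 218)/5 = 46.2.
Deadweight loss = ½ · (75 - 46.2) · (272 - 218) = ½ · 28.8 · 54 = 777.6.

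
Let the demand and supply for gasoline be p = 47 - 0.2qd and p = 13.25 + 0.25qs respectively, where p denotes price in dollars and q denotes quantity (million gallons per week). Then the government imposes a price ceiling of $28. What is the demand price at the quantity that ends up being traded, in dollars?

35.2

Rearranging demand gives qd = 235 - 5p; rearranging supply gives qs = 4p - 53. Without the control the market clears where 235 - 5p = 4p - 53, i.e. p* = 32 and q* = 75.
Since 28 < 32, the ceiling is binding.
At p = 28: qd = 235 - 5·28 = 95 and qs = 4·28 - 53 = 59.
Only 59 units reach the market. On the demand curve, the marginal buyer's willingness to pay at q = 59 is (235 - 59)/5 = 35.2.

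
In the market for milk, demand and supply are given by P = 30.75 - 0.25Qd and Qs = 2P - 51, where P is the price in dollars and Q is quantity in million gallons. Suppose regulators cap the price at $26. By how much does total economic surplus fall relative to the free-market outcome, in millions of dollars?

13.5

Rearranging demand gives Qd = 123 - 4P. Equilibrium: 123 - 4P = 2P - 51, so 174 = 6P and P* = 29, Q* = 7.
Since 26 < 29, the ceiling is binding.
At P = 26: Qd = 123 - 4·26 = 19 and Qs = 2·26 - 51 = 1.
Quantity traded falls to 1. At Q = 1 the demand price is (123 - 1)/4 = 30.5 and the supply price is (51 + 1)/2 = 26.
Deadweight loss = ½ · (30.5 - 26) · (7 - 1) = ½ · 4.5 · 6 = 13.5.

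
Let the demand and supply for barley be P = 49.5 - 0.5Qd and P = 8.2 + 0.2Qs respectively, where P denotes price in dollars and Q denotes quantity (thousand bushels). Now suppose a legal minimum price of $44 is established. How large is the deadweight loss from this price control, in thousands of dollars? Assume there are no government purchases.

Rearranging demand gives Qd = 99 - 2P; rearranging supply gives Qs = 5P - 41. Without the control the market clears where 99 - 2P = 5P - 41, i.e. P* = 20 and Q* = 59.
Since 44 > 20, the floor is binding.
At P = 44: Qd = 99 - 2·44 = 11 and Qs = 5·44 - 41 = 179.
Quantity traded falls to 11. At Q = 11 the demand price is (99 - 11)/2 = 44 and the supply price is (41 + 11)/5 = 10.4.
Deadweight loss = ½ · (44 - 10.4) · (59 - 11) = ½ · 33.6 · 48 = 806.4.

806.4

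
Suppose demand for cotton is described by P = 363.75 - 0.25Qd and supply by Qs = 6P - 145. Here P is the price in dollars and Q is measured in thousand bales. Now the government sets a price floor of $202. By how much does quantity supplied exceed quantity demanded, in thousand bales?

Rearranging demand gives Qd = 1455 - 4P. In a free market, 1455 - 4P = 6P - 145 gives the equilibrium P* = 160, Q* = 815.
Since 202 > 160, the floor is binding.
At P = 202: Qd = 1455 - 4·202 = 647 and Qs = 6·202 - 145 = 1067.
Surplus = Qs - Qd = 1067 - 647 = 420.

420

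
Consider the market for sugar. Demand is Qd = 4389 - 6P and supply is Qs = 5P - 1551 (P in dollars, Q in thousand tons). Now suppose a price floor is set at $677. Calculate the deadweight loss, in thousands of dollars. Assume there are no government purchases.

123875.4

Setting quantity demanded equal to quantity supplied, 4389 - 6P = 5P - 1551, gives P* = 540 and Q* = 1149.
Since 677 > 540, the floor is binding.
At P = 677: Qd = 4389 - 6·677 = 327 and Qs = 5·677 - 1551 = 1834.
Quantity traded falls to 327. At Q = 327 the demand price is (4389 - 327)/6 = 677 and the supply price is (1551 + 327)/5 = 375.6.
Deadweight loss = ½ · (677 - 375.6) · (1149 - 327) = ½ · 301.4 · 822 = 123875.4.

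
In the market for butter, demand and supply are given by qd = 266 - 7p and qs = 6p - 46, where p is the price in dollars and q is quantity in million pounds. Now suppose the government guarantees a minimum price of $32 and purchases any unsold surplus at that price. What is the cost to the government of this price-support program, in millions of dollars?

3328

Setting quantity demanded equal to quantity supplied, 266 - 7p = 6p - 46, gives p* = 24 and q* = 98.
Since 32 > 24, the floor is binding.
At p = 32: qd = 266 - 7·32 = 42 and qs = 6·32 - 46 = 146.
Surplus = qs - qd = 104.
Government expenditure = surplus × support price = 104 × 32 = 3328.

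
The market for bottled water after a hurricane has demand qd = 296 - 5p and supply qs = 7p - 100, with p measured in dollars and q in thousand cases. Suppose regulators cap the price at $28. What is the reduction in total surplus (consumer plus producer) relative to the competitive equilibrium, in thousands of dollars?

In a free market, 296 - 5p = 7p - 100 gives the equilibrium p* = 33, q* = 131.
Because the ceiling (28) lies below the market-clearing price, it is binding.
At p = 28: qd = 296 - 5·28 = 156 and qs = 7·28 - 100 = 96.
Quantity traded falls to 96. At q = 96 the demand price is (296 - 96)/5 = 40 and the supply price is (100 + 96)/7 = 28.
Deadweight loss = ½ · (40 - 28) · (131 - 96) = ½ · 12 · 35 = 210.

210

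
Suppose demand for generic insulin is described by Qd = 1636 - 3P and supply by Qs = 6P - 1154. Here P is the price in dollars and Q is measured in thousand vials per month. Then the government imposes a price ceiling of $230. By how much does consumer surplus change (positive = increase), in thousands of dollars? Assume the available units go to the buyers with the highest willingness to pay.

Without the control the market clears where 1636 - 3P = 6P - 1154, i.e. P* = 310 and Q* = 706.
Since 230 < 310, the ceiling is binding.
At P = 230: Qd = 1636 - 3·230 = 946 and Qs = 6·230 - 1154 = 226.
Consumer surplus without the control is ½ · (1636/3 - 310) · 706 = 249218/3.
With the ceiling, 226 units are sold at 230 (assume they go to the highest-value buyers). The demand price at Q = 226 is 470, so CS = ½ · [(1636/3 - 230) + (470 - 230)] · 226 = 188258/3.
Change in consumer surplus = 188258/3 - 249218/3 = -20320.

-20320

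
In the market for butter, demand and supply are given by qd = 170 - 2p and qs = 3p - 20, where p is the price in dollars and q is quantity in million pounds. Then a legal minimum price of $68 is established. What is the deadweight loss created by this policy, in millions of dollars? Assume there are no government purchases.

Setting quantity demanded equal to quantity supplied, 170 - 2p = 3p - 20, gives p* = 38 and q* = 94.
Since 68 > 38, the floor is binding.
At p = 68: qd = 170 - 2·68 = 34 and qs = 3·68 - 20 = 184.
Quantity traded falls to 34. At q = 34 the demand price is (170 - 34)/2 = 68 and the supply price is (20 + 34)/3 = 18.
Deadweight loss = ½ · (68 - 18) · (94 - 34) = ½ · 50 · 60 = 1500.

1500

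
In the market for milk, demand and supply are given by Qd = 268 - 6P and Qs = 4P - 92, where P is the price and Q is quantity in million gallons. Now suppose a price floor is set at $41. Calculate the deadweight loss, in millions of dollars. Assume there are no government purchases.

187.5

Equilibrium: 268 - 6P = 4P - 92, so 360 = 10P and P* = 36, Q* = 52.
The floor of 41 is above the equilibrium price 36, so it binds.
At P = 41: Qd = 268 - 6·41 = 22 and Qs = 4·41 - 92 = 72.
Quantity traded falls to 22. At Q = 22 the demand price is (268 - 22)/6 = 41 and the supply price is (92 + 22)/4 = 28.5.
Deadweight loss = ½ · (41 - 28.5) · (52 - 22) = ½ · 12.5 · 30 = 187.5.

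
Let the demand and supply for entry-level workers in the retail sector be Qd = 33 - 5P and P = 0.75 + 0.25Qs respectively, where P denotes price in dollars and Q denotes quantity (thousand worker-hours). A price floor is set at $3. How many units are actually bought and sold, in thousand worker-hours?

Rearranging supply gives Qs = 4P - 3. Without the control the market clears where 33 - 5P = 4P - 3, i.e. P* = 4 and Q* = 13.
Since 3 is below P* = 4, the floor does not bind and the free-market outcome prevails.

13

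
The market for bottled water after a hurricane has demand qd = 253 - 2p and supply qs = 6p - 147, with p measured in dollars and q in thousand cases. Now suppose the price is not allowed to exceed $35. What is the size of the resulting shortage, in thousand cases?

Without the control the market clears where 253 - 2p = 6p - 147, i.e. p* = 50 and q* = 153.
Because the ceiling (35) lies below the market-clearing price, it is binding.
At p = 35: qd = 253 - 2·35 = 183 and qs = 6·35 - 147 = 63.
Shortage = qd - qs = 183 - 63 = 120.

120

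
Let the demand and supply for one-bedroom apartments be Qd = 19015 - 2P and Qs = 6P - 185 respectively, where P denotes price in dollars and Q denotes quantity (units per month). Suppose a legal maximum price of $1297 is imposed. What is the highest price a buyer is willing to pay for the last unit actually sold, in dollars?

Without the control the market clears where 19015 - 2P = 6P - 185, i.e. P* = 2400 and Q* = 14215.
The ceiling of 1297 is below the equilibrium price 2400, so it binds.
At P = 1297: Qd = 19015 - 2·1297 = 16421 and Qs = 6·1297 - 185 = 7597.
Only 7597 units reach the market. On the demand curve, the marginal buyer's willingness to pay at Q = 7597 is (19015 - 7597)/2 = 5709.

5709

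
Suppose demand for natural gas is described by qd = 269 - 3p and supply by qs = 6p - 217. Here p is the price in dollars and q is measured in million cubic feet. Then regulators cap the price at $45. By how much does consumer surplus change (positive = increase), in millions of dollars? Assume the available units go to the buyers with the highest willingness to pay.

-9

In a free market, 269 - 3p = 6p - 217 gives the equilibrium p* = 54, q* = 107.
The ceiling of 45 is below the equilibrium price 54, so it binds.
At p = 45: qd = 269 - 3·45 = 134 and qs = 6·45 - 217 = 53.
Consumer surplus without the control is ½ · (269/3 - 54) · 107 = 11449/6.
With the ceiling, 53 units are sold at 45 (assume they go to the highest-value buyers). The demand price at q = 53 is 72, so CS = ½ · [(269/3 - 45) + (72 - 45)] · 53 = 11395/6.
Change in consumer surplus = 11395/6 - 11449/6 = -9.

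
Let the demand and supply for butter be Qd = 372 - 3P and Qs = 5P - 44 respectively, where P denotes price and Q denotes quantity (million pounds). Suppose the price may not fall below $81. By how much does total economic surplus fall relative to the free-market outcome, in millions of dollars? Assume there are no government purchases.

Setting quantity demanded equal to quantity supplied, 372 - 3P = 5P - 44, gives P* = 52 and Q* = 216.
The floor of 81 is above the equilibrium price 52, so it binds.
At P = 81: Qd = 372 - 3·81 = 129 and Qs = 5·81 - 44 = 361.
Quantity traded falls to 129. At Q = 129 the demand price is (372 - 129)/3 = 81 and the supply price is (44 + 129)/5 = 34.6.
Deadweight loss = ½ · (81 - 34.6) · (216 - 129) = ½ · 46.4 · 87 = 2018.4.

2018.4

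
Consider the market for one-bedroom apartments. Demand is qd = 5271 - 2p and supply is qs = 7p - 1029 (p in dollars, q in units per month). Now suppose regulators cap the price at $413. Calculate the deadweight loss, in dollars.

Equilibrium: 5271 - 2p = 7p - 1029, so 6300 = 9p and p* = 700, q* = 3871.
Because the ceiling (413) lies below the market-clearing price, it is binding.
At p = 413: qd = 5271 - 2·413 = 4445 and qs = 7·413 - 1029 = 1862.
Quantity traded falls to 1862. At q = 1862 the demand price is (5271 - 1862)/2 = 1704.5 and the supply price is (1029 + 1862)/7 = 413.
Deadweight loss = ½ · (1704.5 - 413) · (3871 - 1862) = ½ · 1291.5 · 2009 = 1297311.75.

1297311.75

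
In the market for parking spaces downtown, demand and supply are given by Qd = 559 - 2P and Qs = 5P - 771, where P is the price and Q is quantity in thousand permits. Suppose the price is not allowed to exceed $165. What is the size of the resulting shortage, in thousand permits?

In a free market, 559 - 2P = 5P - 771 gives the equilibrium P* = 190, Q* = 179.
Since 165 < 190, the ceiling is binding.
At P = 165: Qd = 559 - 2·165 = 229 and Qs = 5·165 - 771 = 54.
Shortage = Qd - Qs = 229 - 54 = 175.

175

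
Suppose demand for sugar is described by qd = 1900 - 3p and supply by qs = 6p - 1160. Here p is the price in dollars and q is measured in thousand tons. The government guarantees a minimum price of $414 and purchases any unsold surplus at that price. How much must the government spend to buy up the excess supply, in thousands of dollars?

275724

Setting quantity demanded equal to quantity supplied, 1900 - 3p = 6p - 1160, gives p* = 340 and q* = 880.
Since 414 > 340, the floor is binding.
At p = 414: qd = 1900 - 3·414 = 658 and qs = 6·414 - 1160 = 1324.
Surplus = qs - qd = 666.
Government expenditure = surplus × support price = 666 × 414 = 275724.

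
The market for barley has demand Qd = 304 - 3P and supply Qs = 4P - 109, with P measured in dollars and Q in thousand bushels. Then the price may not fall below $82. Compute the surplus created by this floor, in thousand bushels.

Setting quantity demanded equal to quantity supplied, 304 - 3P = 4P - 109, gives P* = 59 and Q* = 127.
Because the floor (82) lies above the market-clearing price, it is binding.
At P = 82: Qd = 304 - 3·82 = 58 and Qs = 4·82 - 109 = 219.
Surplus = Qs - Qd = 219 - 58 = 161.

161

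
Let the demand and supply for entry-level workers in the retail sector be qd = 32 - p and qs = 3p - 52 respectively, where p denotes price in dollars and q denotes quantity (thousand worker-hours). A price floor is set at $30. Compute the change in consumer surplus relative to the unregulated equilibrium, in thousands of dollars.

In a free market, 32 - p = 3p - 52 gives the equilibrium p* = 21, q* = 11.
Since 30 > 21, the floor is binding.
At p = 30: qd = 32 - 30 = 2 and qs = 3·30 - 52 = 38.
Consumer surplus without the control is ½ · (32 - 21) · 11 = 60.5.
With the floor, consumers buy 2 units at 30, so CS = ½ · (32 - 30) · 2 = 2.
Change in consumer surplus = 2 - 60.5 = -58.5.

-58.5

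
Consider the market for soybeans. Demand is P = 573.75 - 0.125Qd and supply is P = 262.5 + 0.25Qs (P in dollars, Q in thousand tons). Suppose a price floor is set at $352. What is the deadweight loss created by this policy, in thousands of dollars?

0

Rearranging demand gives Qd = 4590 - 8P; rearranging supply gives Qs = 4P - 1050. Equilibrium: 4590 - 8P = 4P - 1050, so 5640 = 12P and P* = 470, Q* = 830.
Since 352 is below P* = 470, the floor does not bind and the free-market outcome prevails.
Since the control does not bind, no trades are prevented and deadweight loss is zero.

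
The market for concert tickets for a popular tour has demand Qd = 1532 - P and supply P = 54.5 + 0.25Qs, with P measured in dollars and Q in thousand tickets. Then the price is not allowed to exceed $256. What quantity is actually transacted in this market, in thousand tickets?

806

Rearranging supply gives Qs = 4P - 218. In a free market, 1532 - P = 4P - 218 gives the equilibrium P* = 350, Q* = 1182.
The ceiling of 256 is below the equilibrium price 350, so it binds.
At P = 256: Qd = 1532 - 256 = 1276 and Qs = 4·256 - 218 = 806.
The quantity actually transacted is the short side, supply: 806.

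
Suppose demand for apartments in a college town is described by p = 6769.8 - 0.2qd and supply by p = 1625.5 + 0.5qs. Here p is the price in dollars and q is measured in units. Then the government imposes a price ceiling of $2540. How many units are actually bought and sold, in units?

Rearranging demand gives qd = 33849 - 5p; rearranging supply gives qs = 2p - 3251. In a free market, 33849 - 5p = 2p - 3251 gives the equilibrium p* = 5300, q* = 7349.
The ceiling of 2540 is below the equilibrium price 5300, so it binds.
At p = 2540: qd = 33849 - 5·2540 = 21149 and qs = 2·2540 - 3251 = 1829.
The quantity actually transacted is the short side, supply: 1829.

1829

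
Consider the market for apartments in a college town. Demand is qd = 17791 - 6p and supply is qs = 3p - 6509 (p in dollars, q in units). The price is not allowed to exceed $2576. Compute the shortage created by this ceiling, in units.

Equilibrium: 17791 - 6p = 3p - 6509, so 24300 = 9p and p* = 2700, q* = 1591.
Since 2576 < 2700, the ceiling is binding.
At p = 2576: qd = 17791 - 6·2576 = 2335 and qs = 3·2576 - 6509 = 1219.
Shortage = qd - qs = 2335 - 1219 = 1116.

1116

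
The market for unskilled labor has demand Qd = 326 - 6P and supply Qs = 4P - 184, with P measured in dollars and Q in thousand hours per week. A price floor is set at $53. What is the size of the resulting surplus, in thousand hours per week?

Setting quantity demanded equal to quantity supplied, 326 - 6P = 4P - 184, gives P* = 51 and Q* = 20.
The floor of 53 is above the equilibrium price 51, so it binds.
At P = 53: Qd = 326 - 6·53 = 8 and Qs = 4·53 - 184 = 28.
Surplus = Qs - Qd = 28 - 8 = 20.

20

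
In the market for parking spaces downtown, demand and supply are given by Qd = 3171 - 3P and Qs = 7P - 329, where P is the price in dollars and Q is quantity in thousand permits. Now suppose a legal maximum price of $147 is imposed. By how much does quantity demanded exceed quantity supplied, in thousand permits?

2030

Equilibrium: 3171 - 3P = 7P - 329, so 3500 = 10P and P* = 350, Q* = 2121.
Because the ceiling (147) lies below the market-clearing price, it is binding.
At P = 147: Qd = 3171 - 3·147 = 2730 and Qs = 7·147 - 329 = 700.
Shortage = Qd - Qs = 2730 - 700 = 2030.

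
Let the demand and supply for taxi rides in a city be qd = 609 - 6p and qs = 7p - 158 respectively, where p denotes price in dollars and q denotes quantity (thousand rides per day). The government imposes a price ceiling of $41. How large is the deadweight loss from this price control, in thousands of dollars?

Setting quantity demanded equal to quantity supplied, 609 - 6p = 7p - 158, gives p* = 59 and q* = 255.
Since 41 < 59, the ceiling is binding.
At p = 41: qd = 609 - 6·41 = 363 and qs = 7·41 - 158 = 129.
Quantity traded falls to 129. At q = 129 the demand price is (609 - 129)/6 = 80 and the supply price is (158 + 129)/7 = 41.
Deadweight loss = ½ · (80 - 41) · (255 - 129) = ½ · 39 · 126 = 2457.

2457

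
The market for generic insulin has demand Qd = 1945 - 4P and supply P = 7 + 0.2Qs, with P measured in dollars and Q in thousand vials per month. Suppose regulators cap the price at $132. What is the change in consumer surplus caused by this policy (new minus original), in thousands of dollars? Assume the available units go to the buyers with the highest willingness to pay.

Rearranging supply gives Qs = 5P - 35. Setting quantity demanded equal to quantity supplied, 1945 - 4P = 5P - 35, gives P* = 220 and Q* = 1065.
Since 132 < 220, the ceiling is binding.
At P = 132: Qd = 1945 - 4·132 = 1417 and Qs = 5·132 - 35 = 625.
Consumer surplus without the control is ½ · (486.25 - 220) · 1065 = 141778.125.
With the ceiling, 625 units are sold at 132 (assume they go to the highest-value buyers). The demand price at Q = 625 is 330, so CS = ½ · [(486.25 - 132) + (330 - 132)] · 625 = 172578.125.
Change in consumer surplus = 172578.125 - 141778.125 = 30800.

30800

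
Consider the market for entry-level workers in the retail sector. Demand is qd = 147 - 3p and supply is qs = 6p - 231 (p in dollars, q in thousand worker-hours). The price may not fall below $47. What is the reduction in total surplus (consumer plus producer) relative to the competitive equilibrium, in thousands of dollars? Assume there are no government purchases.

56.25

Setting quantity demanded equal to quantity supplied, 147 - 3p = 6p - 231, gives p* = 42 and q* = 21.
The floor of 47 is above the equilibrium price 42, so it binds.
At p = 47: qd = 147 - 3·47 = 6 and qs = 6·47 - 231 = 51.
Quantity traded falls to 6. At q = 6 the demand price is (147 - 6)/3 = 47 and the supply price is (231 + 6)/6 = 39.5.
Deadweight loss = ½ · (47 - 39.5) · (21 - 6) = ½ · 7.5 · 15 = 56.25.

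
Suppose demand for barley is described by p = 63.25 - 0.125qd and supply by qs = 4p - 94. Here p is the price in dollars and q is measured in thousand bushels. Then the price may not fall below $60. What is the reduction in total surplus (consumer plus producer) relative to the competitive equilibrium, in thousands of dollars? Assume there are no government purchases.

1200

Rearranging demand gives qd = 506 - 8p. In a free market, 506 - 8p = 4p - 94 gives the equilibrium p* = 50, q* = 106.
Because the floor (60) lies above the market-clearing price, it is binding.
At p = 60: qd = 506 - 8·60 = 26 and qs = 4·60 - 94 = 146.
Quantity traded falls to 26. At q = 26 the demand price is (506 - 26)/8 = 60 and the supply price is (94 + 26)/4 = 30.
Deadweight loss = ½ · (60 - 30) · (106 - 26) = ½ · 30 · 80 = 1200.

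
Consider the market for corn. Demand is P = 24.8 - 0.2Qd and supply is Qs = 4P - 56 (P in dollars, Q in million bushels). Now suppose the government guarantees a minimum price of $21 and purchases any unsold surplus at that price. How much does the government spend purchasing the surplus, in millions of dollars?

Rearranging demand gives Qd = 124 - 5P. In a free market, 124 - 5P = 4P - 56 gives the equilibrium P* = 20, Q* = 24.
Since 21 > 20, the floor is binding.
At P = 21: Qd = 124 - 5·21 = 19 and Qs = 4·21 - 56 = 28.
Surplus = Qs - Qd = 9.
Government expenditure = surplus × support price = 9 × 21 = 189.

189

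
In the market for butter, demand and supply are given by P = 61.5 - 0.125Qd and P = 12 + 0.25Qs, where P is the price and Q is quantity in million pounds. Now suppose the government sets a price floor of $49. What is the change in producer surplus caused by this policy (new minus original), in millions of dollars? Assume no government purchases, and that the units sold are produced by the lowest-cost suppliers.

272

Rearranging demand gives Qd = 492 - 8P; rearranging supply gives Qs = 4P - 48. In a free market, 492 - 8P = 4P - 48 gives the equilibrium P* = 45, Q* = 132.
Because the floor (49) lies above the market-clearing price, it is binding.
At P = 49: Qd = 492 - 8·49 = 100 and Qs = 4·49 - 48 = 148.
Producer surplus without the control is ½ · (45 - 12) · 132 = 2178.
With the floor, 100 units are sold at 49. The supply price at Q = 100 is 37, so PS = ½ · [(49 - 12) + (49 - 37)] · 100 = 2450.
Change in producer surplus = 2450 - 2178 = 272.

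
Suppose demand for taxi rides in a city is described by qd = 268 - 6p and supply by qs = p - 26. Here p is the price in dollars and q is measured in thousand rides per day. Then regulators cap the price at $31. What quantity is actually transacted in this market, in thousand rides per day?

Setting quantity demanded equal to quantity supplied, 268 - 6p = p - 26, gives p* = 42 and q* = 16.
The ceiling of 31 is below the equilibrium price 42, so it binds.
At p = 31: qd = 268 - 6·31 = 82 and qs = 31 - 26 = 5.
The quantity actually transacted is the short side, supply: 5.

5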